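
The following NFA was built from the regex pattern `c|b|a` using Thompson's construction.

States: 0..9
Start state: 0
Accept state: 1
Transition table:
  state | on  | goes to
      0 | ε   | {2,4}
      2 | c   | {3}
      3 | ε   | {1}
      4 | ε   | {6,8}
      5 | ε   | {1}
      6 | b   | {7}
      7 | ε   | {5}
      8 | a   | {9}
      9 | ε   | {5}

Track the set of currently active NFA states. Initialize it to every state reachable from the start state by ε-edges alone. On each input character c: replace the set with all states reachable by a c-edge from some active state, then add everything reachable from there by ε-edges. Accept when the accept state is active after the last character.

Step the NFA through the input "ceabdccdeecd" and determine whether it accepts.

initial (ε-close {0}): {0,2,4,6,8}
'c' @ 1: {1,3}  [accepting]
'e' @ 2: {}  — dead — no transitions
rest 'abdccdeecd' ignored (set empty)
final: {}; accept 1 not in set

Answer: REJECT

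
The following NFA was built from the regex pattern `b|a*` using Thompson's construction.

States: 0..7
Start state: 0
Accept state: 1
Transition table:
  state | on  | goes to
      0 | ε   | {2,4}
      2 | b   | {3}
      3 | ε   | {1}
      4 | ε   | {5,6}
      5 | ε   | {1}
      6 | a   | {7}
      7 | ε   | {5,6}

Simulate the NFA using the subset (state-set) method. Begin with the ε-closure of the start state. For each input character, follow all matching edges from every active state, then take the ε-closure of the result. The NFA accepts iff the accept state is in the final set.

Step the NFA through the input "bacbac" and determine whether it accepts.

Answer: REJECT

Derivation:
initial (ε-close {0}): {0,1,2,4,5,6}
'b' @ 1: {1,3}  ✓accept
'a' @ 2: {}  — dead — no transitions
rest 'cbac' ignored (set empty)
end set {} — state 1 not in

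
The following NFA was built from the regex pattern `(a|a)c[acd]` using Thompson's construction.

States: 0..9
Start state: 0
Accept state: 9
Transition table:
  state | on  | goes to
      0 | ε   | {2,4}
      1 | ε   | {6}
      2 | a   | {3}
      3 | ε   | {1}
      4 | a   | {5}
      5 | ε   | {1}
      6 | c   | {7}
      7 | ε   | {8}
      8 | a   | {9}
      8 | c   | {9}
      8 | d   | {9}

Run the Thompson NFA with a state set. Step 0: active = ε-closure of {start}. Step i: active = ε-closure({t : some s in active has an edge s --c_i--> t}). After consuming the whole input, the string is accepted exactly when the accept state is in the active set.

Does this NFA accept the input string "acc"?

Answer: ACCEPT

Steps:
initial (ε-close {0}): {0,2,4}
'a' @ 1: {1,3,5,6}
'c' @ 2: {7,8}
'c' @ 3: {9}  [accepting]
after full input: {9}  (accept=9 in)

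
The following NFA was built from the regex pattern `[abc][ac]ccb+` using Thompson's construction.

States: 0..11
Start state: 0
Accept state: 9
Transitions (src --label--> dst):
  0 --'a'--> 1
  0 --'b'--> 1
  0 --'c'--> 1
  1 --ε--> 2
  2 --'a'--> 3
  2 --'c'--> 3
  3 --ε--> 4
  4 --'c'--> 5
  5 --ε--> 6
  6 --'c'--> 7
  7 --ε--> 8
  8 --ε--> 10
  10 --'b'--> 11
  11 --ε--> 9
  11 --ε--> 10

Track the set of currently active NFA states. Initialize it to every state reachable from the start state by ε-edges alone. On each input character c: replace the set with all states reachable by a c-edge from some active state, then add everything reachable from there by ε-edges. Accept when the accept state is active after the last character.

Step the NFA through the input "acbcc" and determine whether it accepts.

Answer: REJECT

Derivation:
initial (ε-close {0}): {0}
'a' @ 1: {1,2}
'c' @ 2: {3,4}
'b' @ 3: {}  — dead — no transitions
rest 'cc' ignored (set empty)
final: {}; accept 9 not in set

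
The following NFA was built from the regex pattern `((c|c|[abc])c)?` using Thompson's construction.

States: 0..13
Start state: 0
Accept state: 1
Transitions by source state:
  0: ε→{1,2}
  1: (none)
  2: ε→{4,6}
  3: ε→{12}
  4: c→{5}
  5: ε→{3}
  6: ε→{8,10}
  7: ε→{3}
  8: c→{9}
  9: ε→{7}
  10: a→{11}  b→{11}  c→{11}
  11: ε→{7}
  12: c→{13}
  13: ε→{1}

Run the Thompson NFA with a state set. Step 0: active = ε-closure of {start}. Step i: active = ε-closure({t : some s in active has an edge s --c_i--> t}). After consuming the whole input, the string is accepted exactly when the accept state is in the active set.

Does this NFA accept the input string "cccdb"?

S₀ = ε-closure({0}) = {0,1,2,4,6,8,10}
'c' @ 1: {3,5,7,9,11,12}
'c' @ 2: {1,13}  (accept∈set)
'c' @ 3: {}  — dead — no transitions
rest 'db' ignored (set empty)
end set {} — state 1 not in

Answer: REJECT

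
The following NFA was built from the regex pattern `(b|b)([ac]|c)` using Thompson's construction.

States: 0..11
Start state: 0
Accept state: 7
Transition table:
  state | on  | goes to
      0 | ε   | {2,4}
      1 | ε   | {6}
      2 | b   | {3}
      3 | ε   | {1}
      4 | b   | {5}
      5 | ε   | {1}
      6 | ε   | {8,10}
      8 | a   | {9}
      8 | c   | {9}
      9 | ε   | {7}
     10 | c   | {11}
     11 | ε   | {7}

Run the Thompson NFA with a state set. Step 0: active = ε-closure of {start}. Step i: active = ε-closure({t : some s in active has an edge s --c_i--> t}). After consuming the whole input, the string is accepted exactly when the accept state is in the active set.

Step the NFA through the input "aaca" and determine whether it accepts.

Answer: REJECT

Steps:
initial (ε-close {0}): {0,2,4}
'a' @ 1: {}  — dead — no transitions
rest 'aca' ignored (set empty)
final: {}; accept 7 not in set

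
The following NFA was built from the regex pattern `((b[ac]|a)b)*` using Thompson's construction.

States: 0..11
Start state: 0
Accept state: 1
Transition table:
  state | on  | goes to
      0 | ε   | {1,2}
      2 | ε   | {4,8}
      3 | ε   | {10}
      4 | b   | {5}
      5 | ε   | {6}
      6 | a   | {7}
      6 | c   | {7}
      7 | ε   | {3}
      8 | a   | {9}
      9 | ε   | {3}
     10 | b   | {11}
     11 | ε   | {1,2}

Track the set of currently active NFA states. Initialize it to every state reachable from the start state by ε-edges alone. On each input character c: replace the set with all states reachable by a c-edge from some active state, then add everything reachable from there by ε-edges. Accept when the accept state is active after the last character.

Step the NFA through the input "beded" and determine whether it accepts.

start: ε-closure({0}) = {0,1,2,4,8}
'b' @ 1: {5,6}
'e' @ 2: {}  — dead — no transitions
rest 'ded' ignored (set empty)
final: {}; accept 1 not in set

Answer: REJECT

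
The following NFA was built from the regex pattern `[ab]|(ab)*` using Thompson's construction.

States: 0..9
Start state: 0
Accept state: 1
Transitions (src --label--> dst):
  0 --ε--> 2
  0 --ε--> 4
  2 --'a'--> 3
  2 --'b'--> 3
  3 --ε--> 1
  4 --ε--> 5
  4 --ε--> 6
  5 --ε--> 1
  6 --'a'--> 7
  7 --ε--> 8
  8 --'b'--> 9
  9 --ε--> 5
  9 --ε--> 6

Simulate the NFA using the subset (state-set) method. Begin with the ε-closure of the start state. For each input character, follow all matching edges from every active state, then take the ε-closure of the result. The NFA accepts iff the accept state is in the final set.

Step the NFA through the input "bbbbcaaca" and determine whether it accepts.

initial (ε-close {0}): {0,1,2,4,5,6}
'b' @ 1: {1,3}  ✓accept
'b' @ 2: {}  — no active states
rest 'bbcaaca' ignored (set empty)
end set {} — state 1 not in

Answer: REJECT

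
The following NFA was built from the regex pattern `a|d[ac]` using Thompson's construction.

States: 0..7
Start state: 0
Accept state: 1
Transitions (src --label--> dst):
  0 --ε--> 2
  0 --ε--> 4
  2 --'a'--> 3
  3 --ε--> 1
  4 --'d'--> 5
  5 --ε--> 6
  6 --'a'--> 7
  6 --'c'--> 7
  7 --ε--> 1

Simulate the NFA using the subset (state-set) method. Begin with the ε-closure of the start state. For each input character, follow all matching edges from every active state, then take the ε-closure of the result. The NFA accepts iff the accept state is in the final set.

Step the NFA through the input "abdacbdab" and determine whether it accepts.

Answer: REJECT

Steps:
initial (ε-close {0}): {0,2,4}
'a' @ 1: {1,3}  ✓accept
'b' @ 2: {}  — dead — no transitions
rest 'dacbdab' ignored (set empty)
after full input: {}  (accept=1 not in)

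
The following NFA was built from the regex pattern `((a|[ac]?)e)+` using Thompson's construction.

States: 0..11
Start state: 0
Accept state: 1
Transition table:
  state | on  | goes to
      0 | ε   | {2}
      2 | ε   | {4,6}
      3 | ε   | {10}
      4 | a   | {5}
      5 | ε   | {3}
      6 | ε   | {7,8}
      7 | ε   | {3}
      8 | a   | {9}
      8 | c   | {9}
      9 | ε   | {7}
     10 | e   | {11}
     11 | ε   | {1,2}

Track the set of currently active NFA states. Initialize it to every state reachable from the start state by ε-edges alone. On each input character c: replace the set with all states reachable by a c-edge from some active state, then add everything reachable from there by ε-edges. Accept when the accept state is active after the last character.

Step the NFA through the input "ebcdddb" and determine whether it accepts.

Answer: REJECT

Derivation:
S₀ = ε-closure({0}) = {0,2,3,4,6,7,8,10}
'e' @ 1: {1,2,3,4,6,7,8,10,11}  [accepting]
'b' @ 2: {}  — dead — no transitions
rest 'cdddb' ignored (set empty)
after full input: {}  (accept=1 not in)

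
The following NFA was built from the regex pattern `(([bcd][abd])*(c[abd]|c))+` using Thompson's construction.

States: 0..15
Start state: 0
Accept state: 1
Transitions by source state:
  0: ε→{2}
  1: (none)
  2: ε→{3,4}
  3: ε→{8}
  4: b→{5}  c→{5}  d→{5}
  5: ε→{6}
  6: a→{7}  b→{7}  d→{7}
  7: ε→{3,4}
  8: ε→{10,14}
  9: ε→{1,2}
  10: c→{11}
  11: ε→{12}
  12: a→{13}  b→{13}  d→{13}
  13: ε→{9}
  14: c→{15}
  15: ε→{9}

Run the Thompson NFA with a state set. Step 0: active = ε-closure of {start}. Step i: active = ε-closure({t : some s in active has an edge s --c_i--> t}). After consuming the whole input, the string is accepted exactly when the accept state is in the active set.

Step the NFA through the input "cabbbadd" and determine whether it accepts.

S₀ = ε-closure({0}) = {0,2,3,4,8,10,14}
'c' @ 1: {1,2,3,4,5,6,8,9,10,11,12,14,15}  [accepting]
'a' @ 2: {1,2,3,4,7,8,9,10,13,14}  [accepting]
'b' @ 3: {5,6}
'b' @ 4: {3,4,7,8,10,14}
'b' @ 5: {5,6}
'a' @ 6: {3,4,7,8,10,14}
'd' @ 7: {5,6}
'd' @ 8: {3,4,7,8,10,14}
after full input: {3,4,7,8,10,14}  (accept=1 not in)

Answer: REJECT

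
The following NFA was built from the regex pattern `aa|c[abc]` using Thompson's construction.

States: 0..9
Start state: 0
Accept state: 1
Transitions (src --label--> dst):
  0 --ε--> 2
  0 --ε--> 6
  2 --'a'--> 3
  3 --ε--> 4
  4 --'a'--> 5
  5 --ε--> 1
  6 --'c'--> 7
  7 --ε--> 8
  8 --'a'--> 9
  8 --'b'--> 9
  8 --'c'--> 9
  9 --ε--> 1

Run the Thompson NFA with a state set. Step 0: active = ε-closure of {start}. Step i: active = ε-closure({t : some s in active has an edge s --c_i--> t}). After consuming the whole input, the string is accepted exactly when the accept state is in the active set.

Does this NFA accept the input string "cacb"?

initial (ε-close {0}): {0,2,6}
'c' @ 1: {7,8}
'a' @ 2: {1,9}  ✓accept
'c' @ 3: {}  — dead — no transitions
rest 'b' ignored (set empty)
end set {} — state 1 not in

Answer: REJECT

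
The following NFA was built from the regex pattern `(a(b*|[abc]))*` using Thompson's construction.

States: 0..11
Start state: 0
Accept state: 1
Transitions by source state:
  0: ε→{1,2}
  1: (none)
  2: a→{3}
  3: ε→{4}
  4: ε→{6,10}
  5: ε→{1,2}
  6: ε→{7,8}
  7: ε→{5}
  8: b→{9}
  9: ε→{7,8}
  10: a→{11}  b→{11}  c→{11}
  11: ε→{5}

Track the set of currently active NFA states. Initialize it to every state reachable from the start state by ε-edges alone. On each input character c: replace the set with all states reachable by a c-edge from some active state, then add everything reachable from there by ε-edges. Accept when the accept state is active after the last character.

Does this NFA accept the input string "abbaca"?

S₀ = ε-closure({0}) = {0,1,2}
'a' @ 1: {1,2,3,4,5,6,7,8,10}  [accepting]
'b' @ 2: {1,2,5,7,8,9,11}  [accepting]
'b' @ 3: {1,2,5,7,8,9}  [accepting]
'a' @ 4: {1,2,3,4,5,6,7,8,10}  [accepting]
'c' @ 5: {1,2,5,11}  [accepting]
'a' @ 6: {1,2,3,4,5,6,7,8,10}  [accepting]
after full input: {1,2,3,4,5,6,7,8,10}  (accept=1 in)

Answer: ACCEPT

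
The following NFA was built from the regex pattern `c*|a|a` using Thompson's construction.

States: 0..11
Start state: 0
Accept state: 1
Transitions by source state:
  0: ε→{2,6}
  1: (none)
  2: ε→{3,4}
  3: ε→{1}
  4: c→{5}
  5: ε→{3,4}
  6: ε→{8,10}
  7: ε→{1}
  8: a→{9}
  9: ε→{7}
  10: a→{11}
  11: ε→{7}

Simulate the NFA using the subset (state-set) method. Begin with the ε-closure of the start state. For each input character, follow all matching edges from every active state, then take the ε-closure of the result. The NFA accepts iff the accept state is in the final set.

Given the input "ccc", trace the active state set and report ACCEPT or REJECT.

initial (ε-close {0}): {0,1,2,3,4,6,8,10}
'c' @ 1: {1,3,4,5}  [accepting]
'c' @ 2: {1,3,4,5}  [accepting]
'c' @ 3: {1,3,4,5}  [accepting]
after full input: {1,3,4,5}  (accept=1 in)

Answer: ACCEPT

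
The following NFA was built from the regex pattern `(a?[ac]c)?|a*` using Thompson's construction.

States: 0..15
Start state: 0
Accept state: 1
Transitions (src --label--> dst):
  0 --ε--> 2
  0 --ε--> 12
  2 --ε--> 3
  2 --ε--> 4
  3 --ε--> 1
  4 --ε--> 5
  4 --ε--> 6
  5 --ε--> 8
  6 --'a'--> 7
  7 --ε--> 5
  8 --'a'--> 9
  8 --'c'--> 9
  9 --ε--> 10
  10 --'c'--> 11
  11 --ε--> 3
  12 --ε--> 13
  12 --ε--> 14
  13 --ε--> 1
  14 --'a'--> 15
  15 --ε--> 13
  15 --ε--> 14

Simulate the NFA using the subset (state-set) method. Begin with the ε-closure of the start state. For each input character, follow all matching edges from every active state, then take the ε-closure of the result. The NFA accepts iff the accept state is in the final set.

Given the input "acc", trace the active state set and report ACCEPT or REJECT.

Answer: ACCEPT

Derivation:
start: ε-closure({0}) = {0,1,2,3,4,5,6,8,12,13,14}
'a' @ 1: {1,5,7,8,9,10,13,14,15}  ✓accept
'c' @ 2: {1,3,9,10,11}  ✓accept
'c' @ 3: {1,3,11}  ✓accept
after full input: {1,3,11}  (accept=1 in)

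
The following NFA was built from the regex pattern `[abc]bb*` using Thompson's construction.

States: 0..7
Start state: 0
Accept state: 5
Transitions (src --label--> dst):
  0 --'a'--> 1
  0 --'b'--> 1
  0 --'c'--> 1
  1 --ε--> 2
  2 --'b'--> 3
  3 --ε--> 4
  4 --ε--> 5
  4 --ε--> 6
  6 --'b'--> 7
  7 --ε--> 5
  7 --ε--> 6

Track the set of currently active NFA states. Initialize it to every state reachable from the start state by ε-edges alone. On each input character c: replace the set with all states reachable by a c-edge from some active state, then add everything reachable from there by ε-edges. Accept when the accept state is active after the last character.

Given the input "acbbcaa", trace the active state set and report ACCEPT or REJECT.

Answer: REJECT

Steps:
start: ε-closure({0}) = {0}
'a' @ 1: {1,2}
'c' @ 2: {}  — no active states
rest 'bbcaa' ignored (set empty)
final: {}; accept 5 not in set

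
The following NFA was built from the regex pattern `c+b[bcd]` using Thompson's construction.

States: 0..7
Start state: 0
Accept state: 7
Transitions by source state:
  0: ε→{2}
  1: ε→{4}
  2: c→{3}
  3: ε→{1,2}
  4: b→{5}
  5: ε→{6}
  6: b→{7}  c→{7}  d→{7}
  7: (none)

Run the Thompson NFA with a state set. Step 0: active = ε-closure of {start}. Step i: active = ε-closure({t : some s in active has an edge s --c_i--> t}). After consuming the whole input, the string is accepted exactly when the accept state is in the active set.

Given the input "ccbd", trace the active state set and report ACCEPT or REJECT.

S₀ = ε-closure({0}) = {0,2}
'c' @ 1: {1,2,3,4}
'c' @ 2: {1,2,3,4}
'b' @ 3: {5,6}
'd' @ 4: {7}  [accepting]
after full input: {7}  (accept=7 in)

Answer: ACCEPT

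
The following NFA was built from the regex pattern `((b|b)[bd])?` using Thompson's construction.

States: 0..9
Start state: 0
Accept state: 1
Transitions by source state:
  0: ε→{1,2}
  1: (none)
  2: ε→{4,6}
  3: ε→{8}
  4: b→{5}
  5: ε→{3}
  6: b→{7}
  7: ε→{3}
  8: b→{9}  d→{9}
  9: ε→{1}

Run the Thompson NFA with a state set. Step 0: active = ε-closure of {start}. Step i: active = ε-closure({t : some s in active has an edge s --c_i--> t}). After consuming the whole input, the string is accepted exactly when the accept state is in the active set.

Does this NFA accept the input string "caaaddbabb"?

S₀ = ε-closure({0}) = {0,1,2,4,6}
'c' @ 1: {}  — no active states
rest 'aaaddbabb' ignored (set empty)
after full input: {}  (accept=1 not in)

Answer: REJECT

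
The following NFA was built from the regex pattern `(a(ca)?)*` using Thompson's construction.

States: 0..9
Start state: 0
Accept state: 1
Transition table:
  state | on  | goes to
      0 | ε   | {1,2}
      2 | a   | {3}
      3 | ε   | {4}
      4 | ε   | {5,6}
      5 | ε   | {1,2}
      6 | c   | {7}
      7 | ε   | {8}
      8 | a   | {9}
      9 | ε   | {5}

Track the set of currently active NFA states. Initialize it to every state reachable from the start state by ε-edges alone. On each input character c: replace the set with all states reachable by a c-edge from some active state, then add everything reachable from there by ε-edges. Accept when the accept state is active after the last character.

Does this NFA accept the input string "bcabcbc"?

S₀ = ε-closure({0}) = {0,1,2}
'b' @ 1: {}  — state set empty
rest 'cabcbc' ignored (set empty)
end set {} — state 1 not in

Answer: REJECT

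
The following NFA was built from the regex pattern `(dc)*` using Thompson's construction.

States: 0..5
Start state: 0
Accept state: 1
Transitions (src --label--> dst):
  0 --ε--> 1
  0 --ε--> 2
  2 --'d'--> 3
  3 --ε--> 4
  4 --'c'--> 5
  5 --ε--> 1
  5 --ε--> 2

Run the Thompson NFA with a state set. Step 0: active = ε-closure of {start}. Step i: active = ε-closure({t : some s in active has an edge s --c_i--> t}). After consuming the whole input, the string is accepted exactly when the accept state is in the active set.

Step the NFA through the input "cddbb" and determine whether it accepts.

Answer: REJECT

Steps:
initial (ε-close {0}): {0,1,2}
'c' @ 1: {}  — no active states
rest 'ddbb' ignored (set empty)
end set {} — state 1 not in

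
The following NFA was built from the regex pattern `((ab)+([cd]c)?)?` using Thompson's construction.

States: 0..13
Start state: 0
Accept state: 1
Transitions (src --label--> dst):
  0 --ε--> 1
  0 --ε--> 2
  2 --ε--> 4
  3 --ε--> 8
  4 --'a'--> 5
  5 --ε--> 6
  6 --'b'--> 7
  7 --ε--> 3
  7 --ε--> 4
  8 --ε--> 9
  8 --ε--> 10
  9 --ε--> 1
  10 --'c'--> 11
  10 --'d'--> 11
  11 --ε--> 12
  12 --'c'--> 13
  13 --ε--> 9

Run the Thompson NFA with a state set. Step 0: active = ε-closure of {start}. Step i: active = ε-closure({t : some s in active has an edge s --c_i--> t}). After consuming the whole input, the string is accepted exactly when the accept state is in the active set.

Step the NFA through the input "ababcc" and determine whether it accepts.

S₀ = ε-closure({0}) = {0,1,2,4}
'a' @ 1: {5,6}
'b' @ 2: {1,3,4,7,8,9,10}  ✓accept
'a' @ 3: {5,6}
'b' @ 4: {1,3,4,7,8,9,10}  ✓accept
'c' @ 5: {11,12}
'c' @ 6: {1,9,13}  ✓accept
after full input: {1,9,13}  (accept=1 in)

Answer: ACCEPT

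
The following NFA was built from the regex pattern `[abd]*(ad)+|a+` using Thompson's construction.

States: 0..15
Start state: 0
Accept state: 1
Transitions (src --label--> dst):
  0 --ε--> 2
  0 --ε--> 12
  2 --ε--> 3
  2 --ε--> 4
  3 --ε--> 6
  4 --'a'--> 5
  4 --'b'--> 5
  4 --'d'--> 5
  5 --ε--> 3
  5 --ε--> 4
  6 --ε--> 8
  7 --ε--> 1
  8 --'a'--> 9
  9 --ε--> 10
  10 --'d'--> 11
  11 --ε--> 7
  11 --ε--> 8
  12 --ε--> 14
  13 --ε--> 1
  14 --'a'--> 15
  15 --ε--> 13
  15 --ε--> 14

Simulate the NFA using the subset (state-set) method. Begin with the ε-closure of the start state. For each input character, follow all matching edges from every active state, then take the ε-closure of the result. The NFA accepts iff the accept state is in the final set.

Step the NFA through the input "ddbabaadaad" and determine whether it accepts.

Answer: ACCEPT

Derivation:
S₀ = ε-closure({0}) = {0,2,3,4,6,8,12,14}
'd' @ 1: {3,4,5,6,8}
'd' @ 2: {3,4,5,6,8}
'b' @ 3: {3,4,5,6,8}
'a' @ 4: {3,4,5,6,8,9,10}
'b' @ 5: {3,4,5,6,8}
'a' @ 6: {3,4,5,6,8,9,10}
'a' @ 7: {3,4,5,6,8,9,10}
'd' @ 8: {1,3,4,5,6,7,8,11}  [accepting]
'a' @ 9: {3,4,5,6,8,9,10}
'a' @ 10: {3,4,5,6,8,9,10}
'd' @ 11: {1,3,4,5,6,7,8,11}  [accepting]
end set {1,3,4,5,6,7,8,11} — state 1 in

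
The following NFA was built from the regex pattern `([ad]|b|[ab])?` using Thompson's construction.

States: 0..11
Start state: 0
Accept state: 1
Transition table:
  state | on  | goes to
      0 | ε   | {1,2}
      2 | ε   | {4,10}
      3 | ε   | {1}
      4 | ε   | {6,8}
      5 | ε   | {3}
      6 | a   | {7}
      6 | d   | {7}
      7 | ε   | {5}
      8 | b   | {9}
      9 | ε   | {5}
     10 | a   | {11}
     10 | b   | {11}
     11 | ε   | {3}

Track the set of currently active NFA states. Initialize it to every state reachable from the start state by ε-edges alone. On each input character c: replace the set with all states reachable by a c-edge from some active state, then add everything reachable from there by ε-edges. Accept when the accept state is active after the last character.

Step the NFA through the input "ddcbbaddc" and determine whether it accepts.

start: ε-closure({0}) = {0,1,2,4,6,8,10}
'd' @ 1: {1,3,5,7}  [accepting]
'd' @ 2: {}  — state set empty
rest 'cbbaddc' ignored (set empty)
after full input: {}  (accept=1 not in)

Answer: REJECT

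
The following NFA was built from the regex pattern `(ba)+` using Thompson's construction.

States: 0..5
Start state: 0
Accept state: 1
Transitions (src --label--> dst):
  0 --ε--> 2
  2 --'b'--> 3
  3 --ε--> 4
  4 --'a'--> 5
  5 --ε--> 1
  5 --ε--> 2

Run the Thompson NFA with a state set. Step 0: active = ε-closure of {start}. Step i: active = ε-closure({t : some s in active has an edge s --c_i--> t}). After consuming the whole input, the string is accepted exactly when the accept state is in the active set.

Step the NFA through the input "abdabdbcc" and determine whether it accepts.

Answer: REJECT

Trace:
initial (ε-close {0}): {0,2}
'a' @ 1: {}  — state set empty
rest 'bdabdbcc' ignored (set empty)
final: {}; accept 1 not in set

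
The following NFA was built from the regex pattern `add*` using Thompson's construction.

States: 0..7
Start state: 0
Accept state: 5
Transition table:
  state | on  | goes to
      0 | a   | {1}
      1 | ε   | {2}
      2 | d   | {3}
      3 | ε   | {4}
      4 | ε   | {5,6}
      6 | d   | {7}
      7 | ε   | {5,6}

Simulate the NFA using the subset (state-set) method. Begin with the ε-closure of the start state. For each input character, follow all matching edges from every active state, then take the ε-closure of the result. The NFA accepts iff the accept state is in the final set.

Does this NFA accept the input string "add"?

Answer: ACCEPT

Steps:
start: ε-closure({0}) = {0}
'a' @ 1: {1,2}
'd' @ 2: {3,4,5,6}  ✓accept
'd' @ 3: {5,6,7}  ✓accept
final: {5,6,7}; accept 5 in set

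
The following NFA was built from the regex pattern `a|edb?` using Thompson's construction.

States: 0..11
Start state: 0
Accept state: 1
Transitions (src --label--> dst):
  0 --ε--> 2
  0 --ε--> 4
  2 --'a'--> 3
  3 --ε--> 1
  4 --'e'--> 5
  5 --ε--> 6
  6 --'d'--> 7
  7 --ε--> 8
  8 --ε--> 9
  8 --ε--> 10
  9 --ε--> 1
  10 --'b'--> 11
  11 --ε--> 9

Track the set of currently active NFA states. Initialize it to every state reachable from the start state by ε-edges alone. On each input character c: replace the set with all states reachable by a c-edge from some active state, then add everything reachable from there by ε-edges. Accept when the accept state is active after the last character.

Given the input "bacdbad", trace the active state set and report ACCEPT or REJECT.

Answer: REJECT

Trace:
initial (ε-close {0}): {0,2,4}
'b' @ 1: {}  — no active states
rest 'acdbad' ignored (set empty)
final: {}; accept 1 not in set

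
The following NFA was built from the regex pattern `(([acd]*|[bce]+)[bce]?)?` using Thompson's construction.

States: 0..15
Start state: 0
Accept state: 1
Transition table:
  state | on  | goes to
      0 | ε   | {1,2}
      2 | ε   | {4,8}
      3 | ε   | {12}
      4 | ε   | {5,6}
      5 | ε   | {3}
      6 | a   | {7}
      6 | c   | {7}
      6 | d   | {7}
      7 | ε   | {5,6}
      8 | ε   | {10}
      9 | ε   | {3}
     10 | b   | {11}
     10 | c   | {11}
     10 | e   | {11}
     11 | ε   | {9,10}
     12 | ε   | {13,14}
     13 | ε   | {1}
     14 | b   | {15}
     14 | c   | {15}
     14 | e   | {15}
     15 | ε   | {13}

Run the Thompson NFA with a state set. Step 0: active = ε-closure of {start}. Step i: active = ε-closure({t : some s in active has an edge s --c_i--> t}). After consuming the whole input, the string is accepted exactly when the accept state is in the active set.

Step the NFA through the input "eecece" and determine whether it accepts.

Answer: ACCEPT

Derivation:
initial (ε-close {0}): {0,1,2,3,4,5,6,8,10,12,13,14}
'e' @ 1: {1,3,9,10,11,12,13,14,15}  (accept∈set)
'e' @ 2: {1,3,9,10,11,12,13,14,15}  (accept∈set)
'c' @ 3: {1,3,9,10,11,12,13,14,15}  (accept∈set)
'e' @ 4: {1,3,9,10,11,12,13,14,15}  (accept∈set)
'c' @ 5: {1,3,9,10,11,12,13,14,15}  (accept∈set)
'e' @ 6: {1,3,9,10,11,12,13,14,15}  (accept∈set)
after full input: {1,3,9,10,11,12,13,14,15}  (accept=1 in)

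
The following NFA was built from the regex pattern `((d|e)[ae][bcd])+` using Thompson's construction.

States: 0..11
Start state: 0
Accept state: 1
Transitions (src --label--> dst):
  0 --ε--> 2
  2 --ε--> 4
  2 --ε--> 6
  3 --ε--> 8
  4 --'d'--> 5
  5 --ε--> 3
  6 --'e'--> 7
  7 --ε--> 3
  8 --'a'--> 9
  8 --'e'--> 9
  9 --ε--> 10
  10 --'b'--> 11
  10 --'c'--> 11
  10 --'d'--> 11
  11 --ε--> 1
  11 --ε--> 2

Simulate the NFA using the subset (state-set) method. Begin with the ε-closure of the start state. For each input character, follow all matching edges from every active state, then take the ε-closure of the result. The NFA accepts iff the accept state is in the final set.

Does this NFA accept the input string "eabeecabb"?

Answer: REJECT

Steps:
initial (ε-close {0}): {0,2,4,6}
'e' @ 1: {3,7,8}
'a' @ 2: {9,10}
'b' @ 3: {1,2,4,6,11}  ✓accept
'e' @ 4: {3,7,8}
'e' @ 5: {9,10}
'c' @ 6: {1,2,4,6,11}  ✓accept
'a' @ 7: {}  — state set empty
rest 'bb' ignored (set empty)
end set {} — state 1 not in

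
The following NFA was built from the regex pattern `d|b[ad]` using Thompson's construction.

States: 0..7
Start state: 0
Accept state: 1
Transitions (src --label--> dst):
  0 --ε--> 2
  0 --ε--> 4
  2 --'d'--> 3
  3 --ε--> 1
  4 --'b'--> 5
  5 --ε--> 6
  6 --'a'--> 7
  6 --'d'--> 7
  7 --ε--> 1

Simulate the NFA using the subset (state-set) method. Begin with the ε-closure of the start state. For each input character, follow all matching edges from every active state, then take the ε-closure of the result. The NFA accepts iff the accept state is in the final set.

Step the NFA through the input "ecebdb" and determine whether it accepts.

initial (ε-close {0}): {0,2,4}
'e' @ 1: {}  — no active states
rest 'cebdb' ignored (set empty)
end set {} — state 1 not in

Answer: REJECT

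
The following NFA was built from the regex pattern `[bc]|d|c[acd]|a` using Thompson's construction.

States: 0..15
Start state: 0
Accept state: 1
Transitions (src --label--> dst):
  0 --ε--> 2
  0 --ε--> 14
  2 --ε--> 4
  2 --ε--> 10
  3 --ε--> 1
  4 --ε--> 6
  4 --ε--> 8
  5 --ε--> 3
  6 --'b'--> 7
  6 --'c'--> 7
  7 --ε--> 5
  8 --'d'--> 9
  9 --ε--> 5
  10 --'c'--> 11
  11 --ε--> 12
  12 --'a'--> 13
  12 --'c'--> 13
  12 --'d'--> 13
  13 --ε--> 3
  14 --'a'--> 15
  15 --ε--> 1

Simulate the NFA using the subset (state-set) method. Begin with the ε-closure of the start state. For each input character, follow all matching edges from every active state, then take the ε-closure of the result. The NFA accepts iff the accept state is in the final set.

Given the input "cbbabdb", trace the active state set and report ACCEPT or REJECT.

initial (ε-close {0}): {0,2,4,6,8,10,14}
'c' @ 1: {1,3,5,7,11,12}  ✓accept
'b' @ 2: {}  — state set empty
rest 'babdb' ignored (set empty)
final: {}; accept 1 not in set

Answer: REJECT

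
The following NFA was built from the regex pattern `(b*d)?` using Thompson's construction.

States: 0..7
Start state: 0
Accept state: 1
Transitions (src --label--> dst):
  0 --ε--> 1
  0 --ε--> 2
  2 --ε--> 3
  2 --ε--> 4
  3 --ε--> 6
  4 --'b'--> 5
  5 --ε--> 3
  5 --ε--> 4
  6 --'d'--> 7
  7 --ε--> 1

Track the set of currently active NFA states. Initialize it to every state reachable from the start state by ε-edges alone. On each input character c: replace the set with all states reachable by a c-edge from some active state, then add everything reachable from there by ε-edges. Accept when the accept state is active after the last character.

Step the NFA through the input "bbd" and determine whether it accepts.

S₀ = ε-closure({0}) = {0,1,2,3,4,6}
'b' @ 1: {3,4,5,6}
'b' @ 2: {3,4,5,6}
'd' @ 3: {1,7}  (accept∈set)
after full input: {1,7}  (accept=1 in)

Answer: ACCEPT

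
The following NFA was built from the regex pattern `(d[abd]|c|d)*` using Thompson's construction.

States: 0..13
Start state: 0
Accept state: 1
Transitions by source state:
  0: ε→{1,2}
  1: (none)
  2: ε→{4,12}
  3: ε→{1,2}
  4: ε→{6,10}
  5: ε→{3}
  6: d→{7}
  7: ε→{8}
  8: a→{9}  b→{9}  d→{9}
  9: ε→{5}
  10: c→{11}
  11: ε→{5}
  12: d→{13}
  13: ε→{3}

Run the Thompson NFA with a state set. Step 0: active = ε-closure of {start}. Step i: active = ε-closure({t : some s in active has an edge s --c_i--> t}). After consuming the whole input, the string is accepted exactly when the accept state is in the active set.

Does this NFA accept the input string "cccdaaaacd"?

initial (ε-close {0}): {0,1,2,4,6,10,12}
'c' @ 1: {1,2,3,4,5,6,10,11,12}  [accepting]
'c' @ 2: {1,2,3,4,5,6,10,11,12}  [accepting]
'c' @ 3: {1,2,3,4,5,6,10,11,12}  [accepting]
'd' @ 4: {1,2,3,4,6,7,8,10,12,13}  [accepting]
'a' @ 5: {1,2,3,4,5,6,9,10,12}  [accepting]
'a' @ 6: {}  — state set empty
rest 'aacd' ignored (set empty)
end set {} — state 1 not in

Answer: REJECT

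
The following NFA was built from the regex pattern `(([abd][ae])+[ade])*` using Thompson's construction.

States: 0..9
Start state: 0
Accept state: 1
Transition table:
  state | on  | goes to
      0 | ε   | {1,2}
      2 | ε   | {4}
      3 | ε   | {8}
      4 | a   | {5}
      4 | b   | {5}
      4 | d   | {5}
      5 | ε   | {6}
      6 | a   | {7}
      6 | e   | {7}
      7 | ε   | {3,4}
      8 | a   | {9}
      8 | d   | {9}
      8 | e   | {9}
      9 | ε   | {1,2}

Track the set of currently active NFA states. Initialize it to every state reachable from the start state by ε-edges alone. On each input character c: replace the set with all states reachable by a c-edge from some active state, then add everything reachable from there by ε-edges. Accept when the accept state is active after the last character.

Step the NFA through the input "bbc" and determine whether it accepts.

Answer: REJECT

Derivation:
initial (ε-close {0}): {0,1,2,4}
'b' @ 1: {5,6}
'b' @ 2: {}  — state set empty
rest 'c' ignored (set empty)
end set {} — state 1 not in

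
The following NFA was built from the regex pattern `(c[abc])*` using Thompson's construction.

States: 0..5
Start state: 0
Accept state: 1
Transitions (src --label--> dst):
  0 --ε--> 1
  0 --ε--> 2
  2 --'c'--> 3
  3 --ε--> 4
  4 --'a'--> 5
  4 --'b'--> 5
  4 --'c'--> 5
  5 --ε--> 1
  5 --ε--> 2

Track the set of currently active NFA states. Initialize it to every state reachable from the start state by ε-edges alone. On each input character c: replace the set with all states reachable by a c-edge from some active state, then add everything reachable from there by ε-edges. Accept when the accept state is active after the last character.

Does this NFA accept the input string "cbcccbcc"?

S₀ = ε-closure({0}) = {0,1,2}
'c' @ 1: {3,4}
'b' @ 2: {1,2,5}  [accepting]
'c' @ 3: {3,4}
'c' @ 4: {1,2,5}  [accepting]
'c' @ 5: {3,4}
'b' @ 6: {1,2,5}  [accepting]
'c' @ 7: {3,4}
'c' @ 8: {1,2,5}  [accepting]
after full input: {1,2,5}  (accept=1 in)

Answer: ACCEPT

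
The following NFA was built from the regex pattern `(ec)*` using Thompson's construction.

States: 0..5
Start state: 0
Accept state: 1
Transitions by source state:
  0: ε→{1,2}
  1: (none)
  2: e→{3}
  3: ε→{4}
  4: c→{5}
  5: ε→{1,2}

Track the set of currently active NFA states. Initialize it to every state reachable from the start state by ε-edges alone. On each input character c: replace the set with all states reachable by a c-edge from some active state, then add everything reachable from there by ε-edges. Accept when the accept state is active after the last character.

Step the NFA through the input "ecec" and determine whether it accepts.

Answer: ACCEPT

Derivation:
initial (ε-close {0}): {0,1,2}
'e' @ 1: {3,4}
'c' @ 2: {1,2,5}  (accept∈set)
'e' @ 3: {3,4}
'c' @ 4: {1,2,5}  (accept∈set)
end set {1,2,5} — state 1 in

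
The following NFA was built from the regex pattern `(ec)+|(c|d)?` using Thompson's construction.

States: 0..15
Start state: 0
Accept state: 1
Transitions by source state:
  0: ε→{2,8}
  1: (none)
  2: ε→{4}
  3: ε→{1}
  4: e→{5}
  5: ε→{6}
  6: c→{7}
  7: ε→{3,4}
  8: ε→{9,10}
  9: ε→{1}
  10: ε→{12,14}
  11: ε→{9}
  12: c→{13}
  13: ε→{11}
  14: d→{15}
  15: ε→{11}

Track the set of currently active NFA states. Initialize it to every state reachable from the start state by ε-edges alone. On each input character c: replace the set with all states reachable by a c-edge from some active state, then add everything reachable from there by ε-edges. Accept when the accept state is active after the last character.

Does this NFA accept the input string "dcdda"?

S₀ = ε-closure({0}) = {0,1,2,4,8,9,10,12,14}
'd' @ 1: {1,9,11,15}  [accepting]
'c' @ 2: {}  — state set empty
rest 'dda' ignored (set empty)
final: {}; accept 1 not in set

Answer: REJECT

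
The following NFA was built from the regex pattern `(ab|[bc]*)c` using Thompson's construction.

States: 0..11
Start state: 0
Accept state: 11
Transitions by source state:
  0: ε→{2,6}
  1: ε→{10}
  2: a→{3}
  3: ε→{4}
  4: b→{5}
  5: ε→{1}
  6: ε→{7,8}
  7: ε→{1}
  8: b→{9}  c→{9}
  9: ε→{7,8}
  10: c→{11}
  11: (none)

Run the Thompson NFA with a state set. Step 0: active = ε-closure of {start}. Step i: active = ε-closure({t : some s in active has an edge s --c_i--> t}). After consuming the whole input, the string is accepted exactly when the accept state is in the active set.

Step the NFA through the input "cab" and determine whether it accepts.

S₀ = ε-closure({0}) = {0,1,2,6,7,8,10}
'c' @ 1: {1,7,8,9,10,11}  ✓accept
'a' @ 2: {}  — dead — no transitions
rest 'b' ignored (set empty)
end set {} — state 11 not in

Answer: REJECT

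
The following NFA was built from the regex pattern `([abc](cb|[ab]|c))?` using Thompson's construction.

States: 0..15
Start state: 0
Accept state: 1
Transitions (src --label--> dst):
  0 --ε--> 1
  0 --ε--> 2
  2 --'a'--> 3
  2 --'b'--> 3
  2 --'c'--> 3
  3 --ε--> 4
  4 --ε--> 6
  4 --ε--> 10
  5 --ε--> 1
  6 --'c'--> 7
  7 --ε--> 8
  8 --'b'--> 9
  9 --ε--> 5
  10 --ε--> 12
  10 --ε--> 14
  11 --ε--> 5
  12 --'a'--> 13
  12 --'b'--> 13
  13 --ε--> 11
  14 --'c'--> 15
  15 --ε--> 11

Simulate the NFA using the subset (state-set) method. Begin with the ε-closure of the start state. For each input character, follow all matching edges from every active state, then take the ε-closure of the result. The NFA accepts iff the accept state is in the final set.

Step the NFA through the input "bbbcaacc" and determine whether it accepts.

start: ε-closure({0}) = {0,1,2}
'b' @ 1: {3,4,6,10,12,14}
'b' @ 2: {1,5,11,13}  (accept∈set)
'b' @ 3: {}  — state set empty
rest 'caacc' ignored (set empty)
end set {} — state 1 not in

Answer: REJECT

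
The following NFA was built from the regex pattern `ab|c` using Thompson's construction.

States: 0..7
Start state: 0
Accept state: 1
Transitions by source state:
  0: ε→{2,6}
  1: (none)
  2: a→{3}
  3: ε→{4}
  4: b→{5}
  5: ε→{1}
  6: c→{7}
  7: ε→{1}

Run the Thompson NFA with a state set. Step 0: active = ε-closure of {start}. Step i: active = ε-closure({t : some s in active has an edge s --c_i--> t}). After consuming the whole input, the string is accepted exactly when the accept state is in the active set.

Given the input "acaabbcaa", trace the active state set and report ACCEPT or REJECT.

S₀ = ε-closure({0}) = {0,2,6}
'a' @ 1: {3,4}
'c' @ 2: {}  — state set empty
rest 'aabbcaa' ignored (set empty)
final: {}; accept 1 not in set

Answer: REJECT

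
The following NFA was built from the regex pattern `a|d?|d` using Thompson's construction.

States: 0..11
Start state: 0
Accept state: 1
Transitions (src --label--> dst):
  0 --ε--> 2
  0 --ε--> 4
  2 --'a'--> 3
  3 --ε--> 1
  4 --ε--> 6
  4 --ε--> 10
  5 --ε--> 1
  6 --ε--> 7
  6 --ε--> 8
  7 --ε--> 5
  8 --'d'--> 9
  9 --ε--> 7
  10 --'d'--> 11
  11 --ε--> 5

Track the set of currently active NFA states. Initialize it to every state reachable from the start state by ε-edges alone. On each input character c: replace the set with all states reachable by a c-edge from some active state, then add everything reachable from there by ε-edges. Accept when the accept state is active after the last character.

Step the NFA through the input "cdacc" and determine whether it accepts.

Answer: REJECT

Steps:
S₀ = ε-closure({0}) = {0,1,2,4,5,6,7,8,10}
'c' @ 1: {}  — state set empty
rest 'dacc' ignored (set empty)
end set {} — state 1 not in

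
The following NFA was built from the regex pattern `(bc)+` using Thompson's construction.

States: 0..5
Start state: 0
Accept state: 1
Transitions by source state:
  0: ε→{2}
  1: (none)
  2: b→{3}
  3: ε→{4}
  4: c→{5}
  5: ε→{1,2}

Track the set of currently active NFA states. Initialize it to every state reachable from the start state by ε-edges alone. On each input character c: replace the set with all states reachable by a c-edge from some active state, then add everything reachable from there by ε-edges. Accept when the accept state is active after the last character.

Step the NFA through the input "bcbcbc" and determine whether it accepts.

initial (ε-close {0}): {0,2}
'b' @ 1: {3,4}
'c' @ 2: {1,2,5}  (accept∈set)
'b' @ 3: {3,4}
'c' @ 4: {1,2,5}  (accept∈set)
'b' @ 5: {3,4}
'c' @ 6: {1,2,5}  (accept∈set)
final: {1,2,5}; accept 1 in set

Answer: ACCEPT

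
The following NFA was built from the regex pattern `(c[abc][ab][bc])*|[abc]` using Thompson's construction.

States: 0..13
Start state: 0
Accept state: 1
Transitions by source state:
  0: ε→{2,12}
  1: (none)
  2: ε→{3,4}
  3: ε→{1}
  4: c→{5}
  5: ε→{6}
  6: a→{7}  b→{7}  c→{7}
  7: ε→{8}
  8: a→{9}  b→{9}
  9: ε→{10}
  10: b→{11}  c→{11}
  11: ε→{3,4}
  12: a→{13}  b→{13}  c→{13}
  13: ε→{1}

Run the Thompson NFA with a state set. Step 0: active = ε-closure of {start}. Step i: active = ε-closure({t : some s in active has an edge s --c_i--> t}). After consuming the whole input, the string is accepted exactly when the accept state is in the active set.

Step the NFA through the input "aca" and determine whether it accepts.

S₀ = ε-closure({0}) = {0,1,2,3,4,12}
'a' @ 1: {1,13}  ✓accept
'c' @ 2: {}  — dead — no transitions
rest 'a' ignored (set empty)
after full input: {}  (accept=1 not in)

Answer: REJECT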